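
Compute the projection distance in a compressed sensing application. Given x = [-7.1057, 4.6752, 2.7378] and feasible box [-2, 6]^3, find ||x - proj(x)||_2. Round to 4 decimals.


Project each component onto [-2, 6].
clip(-7.1057) = -2.0, clip(4.6752) = 4.6752, clip(2.7378) = 2.7378
Projection = [-2.0, 4.6752, 2.7378]
Squared diffs: [26.0682, 0.0, 0.0]
Distance = sqrt(26.0682) = 5.1057


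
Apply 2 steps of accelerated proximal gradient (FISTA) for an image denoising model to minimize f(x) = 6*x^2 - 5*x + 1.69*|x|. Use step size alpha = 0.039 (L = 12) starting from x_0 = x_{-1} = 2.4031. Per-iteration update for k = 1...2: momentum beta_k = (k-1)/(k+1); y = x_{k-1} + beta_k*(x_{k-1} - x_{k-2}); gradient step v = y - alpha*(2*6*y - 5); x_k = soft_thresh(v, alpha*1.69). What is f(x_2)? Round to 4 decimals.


FISTA on f(x) = 6*x^2 - 5*x + 1.69*|x|
L = 12, alpha = 0.039
Iteration 1: beta = 0.0, y = 2.4031 + 0.0*(2.4031 - 2.4031) = 2.4031
  grad(y) = 23.8372, v = y - alpha*grad = 1.4734
  prox(v) = soft_thresh(1.4734, 0.0659) = 1.4075
Iteration 2: beta = 0.3333, y = 1.4075 + 0.3333*(1.4075 - 2.4031) = 1.0757
  grad(y) = 7.9082, v = y - alpha*grad = 0.7673
  prox(v) = soft_thresh(0.7673, 0.0659) = 0.7014
f(x_2) = 6*0.7014^2 - 5*0.7014 + 1.69*|0.7014| = 0.6299


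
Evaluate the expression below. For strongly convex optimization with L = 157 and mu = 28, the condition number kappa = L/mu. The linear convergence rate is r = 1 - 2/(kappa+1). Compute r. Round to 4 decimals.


Step 1: Compute the condition number.
kappa = L/mu = 157/28 = 5.6071
Step 2: Compute the convergence rate.
r = 1 - 2/(kappa + 1) = 1 - 2*mu/(L + mu) = (L - mu)/(L + mu) = 129/185 = 0.6973


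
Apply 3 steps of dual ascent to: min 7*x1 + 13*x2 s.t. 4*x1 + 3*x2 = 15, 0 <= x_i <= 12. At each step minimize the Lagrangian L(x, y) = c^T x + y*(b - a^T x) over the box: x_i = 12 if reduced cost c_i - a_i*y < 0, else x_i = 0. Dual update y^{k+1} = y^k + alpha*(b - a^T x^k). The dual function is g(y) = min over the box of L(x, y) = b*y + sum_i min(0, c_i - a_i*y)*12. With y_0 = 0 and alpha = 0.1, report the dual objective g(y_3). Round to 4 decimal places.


Dual ascent for LP: min 7*x1 + 13*x2, 4*x1 + 3*x2 = 15, 0 <= x_i <= 12
Step 1: y^k = 0.0, reduced costs: (7.0, 13.0)
  x^k = (0.0, 0.0), subgradient = b - a^T x = 15.0
  y^{k+1} = 0.0 + 0.1*15.0 = 1.5
Step 2: y^k = 1.5, reduced costs: (1.0, 8.5)
  x^k = (0.0, 0.0), subgradient = b - a^T x = 15.0
  y^{k+1} = 1.5 + 0.1*15.0 = 3.0
Step 3: y^k = 3.0, reduced costs: (-5.0, 4.0)
  x^k = (12.0, 0.0), subgradient = b - a^T x = -33.0
  y^{k+1} = 3.0 + 0.1*-33.0 = -0.3
Dual objective at y_3 = -0.3: reduced costs (8.2, 13.9), box minimizer x = (0.0, 0.0)
g(y_3) = b*y + (c1 - a1*y)*x1 + (c2 - a2*y)*x2 = 15*(-0.3) + 8.2*0.0 + 13.9*0.0 = -4.5 + 0.0 + 0.0 = -4.5


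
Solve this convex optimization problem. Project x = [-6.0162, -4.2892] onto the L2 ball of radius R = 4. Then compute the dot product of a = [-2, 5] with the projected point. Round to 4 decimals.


Step 1: Compute ||x|| (intermediates to 6 decimals).
||x|| = sqrt((-6.0162)^2 + (-4.2892)^2) = 7.388633
Step 2: Project.
Since ||x|| > R, scale = R/||x|| = 4/7.388633 = 0.541372, proj(x) = scale * x
proj(x) = [-3.257002, -2.322053]
Step 3: Dot product.
a^T * proj(x) = -2*(-3.257002) + 5*(-2.322053) = -5.0963


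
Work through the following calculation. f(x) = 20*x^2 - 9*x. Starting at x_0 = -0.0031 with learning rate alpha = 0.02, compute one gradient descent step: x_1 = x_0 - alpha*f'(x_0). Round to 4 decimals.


We compute the gradient at x_0 and apply the update.
f'(x) = 40*x - 9
f'(-0.0031) = 40*-0.0031 - 9 = -9.124
x_1 = -0.0031 - 0.02*-9.124 = 0.1794


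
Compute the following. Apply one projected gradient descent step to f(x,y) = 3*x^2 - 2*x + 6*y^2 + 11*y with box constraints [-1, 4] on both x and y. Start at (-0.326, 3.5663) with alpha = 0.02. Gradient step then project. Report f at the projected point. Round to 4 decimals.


Step 1: Compute gradient at (-0.326, 3.5663).
grad_x = 2*3*-0.326 - 2 = -3.956
grad_y = 2*6*3.5663 + 11 = 53.7956
Step 2: Gradient step.
x_raw = -0.326 - 0.02*-3.956 = -0.2469
y_raw = 3.5663 - 0.02*53.7956 = 2.4904
Step 3: Project onto [-1, 4].
x_proj = clip(-0.2469) = -0.2469
y_proj = clip(2.4904) = 2.4904
Step 4: Evaluate f.
f(-0.2469, 2.4904) = 65.2831


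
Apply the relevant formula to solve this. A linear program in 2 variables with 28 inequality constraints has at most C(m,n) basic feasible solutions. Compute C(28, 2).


Each vertex corresponds to some choice of n active constraints out of m, so the number of vertices is at most C(m, n) = m! / (n!(m-n)!).
m = 28, n = 2
Numerator: 28 * 27
Denominator: 2! = 2
C(28, 2) = 378


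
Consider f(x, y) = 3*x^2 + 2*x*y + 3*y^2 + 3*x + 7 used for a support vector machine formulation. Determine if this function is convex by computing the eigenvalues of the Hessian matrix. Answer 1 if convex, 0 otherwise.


The Hessian of f(x,y) = 3*x^2 + 2*x*y + 3*y^2 + 3*x + 7 is:
H = [[6, 2], [2, 6]]
Trace = 6 + 6 = 12
Determinant = 6*6 - (2)^2 = 32
Discriminant = (12)^2 - 4*32 = 16.0
Eigenvalues: lambda_1 = 4.0, lambda_2 = 8.0
The function is convex.

1


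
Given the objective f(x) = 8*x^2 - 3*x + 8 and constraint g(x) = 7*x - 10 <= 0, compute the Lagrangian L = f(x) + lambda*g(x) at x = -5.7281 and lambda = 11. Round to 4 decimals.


Step 1: Evaluate f(x).
f(-5.7281) = 8*(-5.7281)^2 - 3*(-5.7281) + 8 = 287.6733
Step 2: Evaluate g(x).
g(-5.7281) = 7*-5.7281 - 10 = -50.0967
Step 3: Compute Lagrangian.
L = 287.6733 + 11*-50.0967 = -263.3904


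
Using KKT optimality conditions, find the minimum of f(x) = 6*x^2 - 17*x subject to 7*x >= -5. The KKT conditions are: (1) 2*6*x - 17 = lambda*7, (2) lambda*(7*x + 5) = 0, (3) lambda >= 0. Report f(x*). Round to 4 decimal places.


Step 1: Try lambda = 0 (constraint inactive).
Stationarity: 2*6*x - 17 = 0
x* = 17/(2*6) = 17/12 = 1.4167 (rounded; the exact value 17/12 is used below)
Check constraint: 7*1.4167 = 9.9169 >= -5 -- satisfied.
Step 2: Compute optimal value.
f(x*) = 6*(17/12)^2 - 17*(17/12) = -12.0417


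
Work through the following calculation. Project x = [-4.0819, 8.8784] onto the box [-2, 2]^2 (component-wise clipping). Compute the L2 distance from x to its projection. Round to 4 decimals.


Project each component onto [-2, 2].
clip(-4.0819) = -2.0, clip(8.8784) = 2.0
Projection = [-2.0, 2.0]
Squared diffs: [4.3343, 47.3124]
Distance = sqrt(51.6467) = 7.1866


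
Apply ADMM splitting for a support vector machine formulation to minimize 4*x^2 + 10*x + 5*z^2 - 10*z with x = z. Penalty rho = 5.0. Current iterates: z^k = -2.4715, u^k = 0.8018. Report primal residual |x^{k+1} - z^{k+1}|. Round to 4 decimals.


ADMM iteration with rho = 5.0, z^k = -2.4715, u^k = 0.8018
Step 1: x-update.
Minimize 4*x^2 + 10*x + (5.0/2)*(x + 2.4715 + 0.8018)^2
FOC: (2*4 + 5.0)*x = -10 + 5.0*(-2.4715 - 0.8018)
x^{k+1} = -2.0282
Step 2: z-update.
Minimize 5*z^2 - 10*z + (5.0/2)*(-2.0282 - z + 0.8018)^2
FOC: (2*5 + 5.0)*z = 10 + 5.0*(-2.0282 + 0.8018)
z^{k+1} = 0.2579
Step 3: u-update.
u^{k+1} = 0.8018 - 2.0282 - 0.2579 = -1.4843
Step 4: Primal residual = |-2.0282 - 0.2579| = 2.2861


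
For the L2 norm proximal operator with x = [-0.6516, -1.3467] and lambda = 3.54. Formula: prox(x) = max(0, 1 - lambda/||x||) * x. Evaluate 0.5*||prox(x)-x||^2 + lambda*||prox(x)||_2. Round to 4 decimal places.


Step 1: Compute ||x||.
||x|| = 1.4961
Step 2: Compute scaling factor.
scale = max(0, 1 - 3.54/1.4961) = 0.0
Step 3: prox(x) = [-0.0, -0.0]
||prox(x)|| = 0.0
Step 4: Proximal objective.
0.5*||prox-x||^2 = 1.1191
lambda*||prox|| = 0.0
Total = 1.1191


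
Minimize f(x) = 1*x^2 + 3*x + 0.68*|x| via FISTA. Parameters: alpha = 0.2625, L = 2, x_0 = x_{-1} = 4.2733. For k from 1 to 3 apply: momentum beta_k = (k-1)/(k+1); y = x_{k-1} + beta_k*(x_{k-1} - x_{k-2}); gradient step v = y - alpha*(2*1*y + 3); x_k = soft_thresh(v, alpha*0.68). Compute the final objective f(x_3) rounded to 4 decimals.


FISTA on f(x) = 1*x^2 + 3*x + 0.68*|x|
L = 2, alpha = 0.2625
Iteration 1: beta = 0.0, y = 4.2733 + 0.0*(4.2733 - 4.2733) = 4.2733
  grad(y) = 11.5466, v = y - alpha*grad = 1.2423
  prox(v) = soft_thresh(1.2423, 0.1785) = 1.0638
Iteration 2: beta = 0.3333, y = 1.0638 + 0.3333*(1.0638 - 4.2733) = -0.006
  grad(y) = 2.988, v = y - alpha*grad = -0.7904
  prox(v) = soft_thresh(-0.7904, 0.1785) = -0.6119
Iteration 3: beta = 0.5, y = -0.6119 + 0.5*(-0.6119 - 1.0638) = -1.4497
  grad(y) = 0.1006, v = y - alpha*grad = -1.4761
  prox(v) = soft_thresh(-1.4761, 0.1785) = -1.2976
f(x_3) = 1*(-1.2976)^2 + 3*(-1.2976) + 0.68*|-1.2976| = -1.3267


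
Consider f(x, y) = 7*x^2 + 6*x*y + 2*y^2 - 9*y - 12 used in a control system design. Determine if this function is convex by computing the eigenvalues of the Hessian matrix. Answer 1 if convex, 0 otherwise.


The Hessian of f(x,y) = 7*x^2 + 6*x*y + 2*y^2 - 9*y - 12 is:
H = [[14, 6], [6, 4]]
Trace = 14 + 4 = 18
Determinant = 14*4 - (6)^2 = 20
Discriminant = (18)^2 - 4*20 = 244.0
Eigenvalues: lambda_1 = 1.1898, lambda_2 = 16.8102
The function is convex.

1


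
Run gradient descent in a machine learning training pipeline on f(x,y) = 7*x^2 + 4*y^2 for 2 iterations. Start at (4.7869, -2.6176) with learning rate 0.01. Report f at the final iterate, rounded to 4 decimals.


Gradient descent on f(x,y) = 7*x^2 + 4*y^2.
Starting point: (4.7869, -2.6176), alpha = 0.01
Step 1: grad_x = 2*7*4.7869 = 67.0166, grad_y = 2*4*-2.6176 = -20.9408
  x_1 = 4.7869 - 0.01*67.0166 = 4.1167
  y_1 = -2.6176 - 0.01*-20.9408 = -2.4082
Step 2: grad_x = 2*7*4.1167 = 57.6343, grad_y = 2*4*-2.4082 = -19.2655
  x_2 = 4.1167 - 0.01*57.6343 = 3.5404
  y_2 = -2.4082 - 0.01*-19.2655 = -2.2155
f(3.5404, -2.2155) = 7*3.5404^2 + 4*(-2.2155)^2 = 107.375


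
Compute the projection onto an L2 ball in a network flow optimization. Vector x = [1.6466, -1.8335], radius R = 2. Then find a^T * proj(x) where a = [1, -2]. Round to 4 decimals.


Step 1: Compute ||x|| (intermediates to 6 decimals).
||x|| = sqrt(1.6466^2 + (-1.8335)^2) = 2.464349
Step 2: Project.
Since ||x|| > R, scale = R/||x|| = 2/2.464349 = 0.811573, proj(x) = scale * x
proj(x) = [1.336336, -1.488019]
Step 3: Dot product.
a^T * proj(x) = 1*1.336336 - 2*(-1.488019) = 4.3124


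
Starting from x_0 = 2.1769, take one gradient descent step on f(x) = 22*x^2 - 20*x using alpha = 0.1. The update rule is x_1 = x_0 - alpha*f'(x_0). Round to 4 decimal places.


We compute the gradient at x_0 and apply the update.
f'(x) = 44*x - 20
f'(2.1769) = 44*2.1769 - 20 = 75.7836
x_1 = 2.1769 - 0.1*75.7836 = -5.4015


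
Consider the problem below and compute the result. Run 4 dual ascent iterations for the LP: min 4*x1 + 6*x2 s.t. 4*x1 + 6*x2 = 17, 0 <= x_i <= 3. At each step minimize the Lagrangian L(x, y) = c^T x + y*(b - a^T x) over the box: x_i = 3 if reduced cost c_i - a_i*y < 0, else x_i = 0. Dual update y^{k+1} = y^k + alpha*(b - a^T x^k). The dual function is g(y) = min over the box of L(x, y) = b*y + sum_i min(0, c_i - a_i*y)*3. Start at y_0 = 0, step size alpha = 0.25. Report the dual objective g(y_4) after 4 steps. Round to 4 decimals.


Dual ascent for LP: min 4*x1 + 6*x2, 4*x1 + 6*x2 = 17, 0 <= x_i <= 3
Step 1: y^k = 0.0, reduced costs: (4.0, 6.0)
  x^k = (0.0, 0.0), subgradient = b - a^T x = 17.0
  y^{k+1} = 0.0 + 0.25*17.0 = 4.25
Step 2: y^k = 4.25, reduced costs: (-13.0, -19.5)
  x^k = (3.0, 3.0), subgradient = b - a^T x = -13.0
  y^{k+1} = 4.25 + 0.25*-13.0 = 1.0
Step 3: y^k = 1.0, reduced costs: (0.0, 0.0)
  x^k = (0.0, 0.0), subgradient = b - a^T x = 17.0
  y^{k+1} = 1.0 + 0.25*17.0 = 5.25
Step 4: y^k = 5.25, reduced costs: (-17.0, -25.5)
  x^k = (3.0, 3.0), subgradient = b - a^T x = -13.0
  y^{k+1} = 5.25 + 0.25*-13.0 = 2.0
Dual objective at y_4 = 2.0: reduced costs (-4.0, -6.0), box minimizer x = (3.0, 3.0)
g(y_4) = b*y + (c1 - a1*y)*x1 + (c2 - a2*y)*x2 = 17*2.0 + (-4.0)*3.0 + (-6.0)*3.0 = 34.0 - 12.0 - 18.0 = 4.0


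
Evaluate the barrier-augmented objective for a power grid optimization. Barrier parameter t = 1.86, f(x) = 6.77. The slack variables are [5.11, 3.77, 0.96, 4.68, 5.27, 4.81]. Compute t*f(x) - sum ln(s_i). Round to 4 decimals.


Step 1: Compute log-barrier.
ln values: [1.6312, 1.3271, -0.0408, 1.5433, 1.662, 1.5707]
phi = -(1.6312 + 1.3271 - 0.0408 + 1.5433 + 1.662 + 1.5707) = -7.6935
Step 2: Compute augmented objective.
t*f(x) = 1.86*6.77 = 12.5922
Total = 12.5922 - 7.6935 = 4.8987


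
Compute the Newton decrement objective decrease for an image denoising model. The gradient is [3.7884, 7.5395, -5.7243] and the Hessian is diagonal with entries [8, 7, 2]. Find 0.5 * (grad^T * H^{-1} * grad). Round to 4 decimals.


Step 1: H is diagonal, so H^(-1) * g = [0.4736, 1.0771, -2.8622].
Step 2: g^T H^(-1) g = sum_i g_i^2 / H_ii
  = (3.7884)^2/8 + (7.5395)^2/7 + (-5.7243)^2/2
  = 1.794 + 8.1206 + 16.3838 = 26.2984
Step 3: Objective decrease = 0.5 * g^T H^(-1) g = 13.1492


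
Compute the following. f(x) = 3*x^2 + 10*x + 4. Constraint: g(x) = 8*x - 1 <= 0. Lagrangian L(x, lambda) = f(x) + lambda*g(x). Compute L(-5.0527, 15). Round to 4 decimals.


Step 1: Evaluate f(x).
f(-5.0527) = 3*(-5.0527)^2 + 10*(-5.0527) + 4 = 30.0623
Step 2: Evaluate g(x).
g(-5.0527) = 8*-5.0527 - 1 = -41.4216
Step 3: Compute Lagrangian.
L = 30.0623 + 15*-41.4216 = -591.2617


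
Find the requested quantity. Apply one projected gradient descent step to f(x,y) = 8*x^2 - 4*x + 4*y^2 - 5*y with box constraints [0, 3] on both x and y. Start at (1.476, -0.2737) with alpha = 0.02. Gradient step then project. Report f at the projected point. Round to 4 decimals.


Step 1: Compute gradient at (1.476, -0.2737).
grad_x = 2*8*1.476 - 4 = 19.616
grad_y = 2*4*-0.2737 - 5 = -7.1896
Step 2: Gradient step.
x_raw = 1.476 - 0.02*19.616 = 1.0837
y_raw = -0.2737 - 0.02*-7.1896 = -0.1299
Step 3: Project onto [0, 3].
x_proj = clip(1.0837) = 1.0837
y_proj = clip(-0.1299) = 0.0
Step 4: Evaluate f.
f(1.0837, 0.0) = 5.0602


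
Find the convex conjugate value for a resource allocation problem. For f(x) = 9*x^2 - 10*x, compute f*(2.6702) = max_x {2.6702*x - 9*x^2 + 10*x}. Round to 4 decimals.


f*(y) = sup_x {y*x - a*x^2 - b*x} = sup_x {(y-b)*x - a*x^2}
FOC: (y - b) - 2a*x = 0 => x* = (y - b)/(2a)
x* = (2.6702 + 10)/(2*9) = 0.7039
f*(2.6702) = (y-b)^2/(4a) = (2.6702 + 10)^2/(4*9)
= 160.534/36 = 4.4593


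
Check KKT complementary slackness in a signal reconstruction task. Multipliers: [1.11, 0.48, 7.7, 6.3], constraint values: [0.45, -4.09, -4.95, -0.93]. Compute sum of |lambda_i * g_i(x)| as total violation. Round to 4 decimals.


KKT complementary slackness check:
lambda_1 * g_1 = 1.11 * 0.45 = 0.4995
lambda_2 * g_2 = 0.48 * -4.09 = -1.9632
lambda_3 * g_3 = 7.7 * -4.95 = -38.115
lambda_4 * g_4 = 6.3 * -0.93 = -5.859
Total violation = 0.4995 + 1.9632 + 38.115 + 5.859 = 46.4367


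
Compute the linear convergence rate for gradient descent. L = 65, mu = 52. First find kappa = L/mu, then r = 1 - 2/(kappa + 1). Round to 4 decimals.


Step 1: Compute the condition number.
kappa = L/mu = 65/52 = 1.25
Step 2: Compute the convergence rate.
r = 1 - 2/(kappa + 1) = 1 - 2*mu/(L + mu) = (L - mu)/(L + mu) = 13/117 = 0.1111


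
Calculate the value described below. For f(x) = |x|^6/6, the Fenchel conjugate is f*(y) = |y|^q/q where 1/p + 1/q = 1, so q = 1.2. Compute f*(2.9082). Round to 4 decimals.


The conjugate exponent q satisfies 1/p + 1/q = 1.
p = 6, so q = 6/(6 - 1) = 1.2
|y|^q = 2.9082^1.2 = 3.6004
f*(2.9082) = 3.6004 / 1.2 = 3.0003


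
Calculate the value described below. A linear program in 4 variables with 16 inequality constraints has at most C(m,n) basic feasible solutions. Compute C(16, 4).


Each vertex corresponds to some choice of n active constraints out of m, so the number of vertices is at most C(m, n) = m! / (n!(m-n)!).
m = 16, n = 4
Numerator: 16 * 15 * 14 * 13
Denominator: 4! = 24
C(16, 4) = 1820


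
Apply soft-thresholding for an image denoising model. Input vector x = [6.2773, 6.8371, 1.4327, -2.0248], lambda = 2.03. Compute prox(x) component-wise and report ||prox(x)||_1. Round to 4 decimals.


Soft-thresholding with lambda = 2.03:
prox(6.2773) = sign(6.2773)*max(|6.2773| - 2.03, 0) = 4.2473
prox(6.8371) = sign(6.8371)*max(|6.8371| - 2.03, 0) = 4.8071
prox(1.4327) = sign(1.4327)*max(|1.4327| - 2.03, 0) = 0.0
prox(-2.0248) = sign(-2.0248)*max(|-2.0248| - 2.03, 0) = 0.0
prox(x) = [4.2473, 4.8071, 0.0, 0.0]
||prox(x)||_1 = 4.2473 + 4.8071 + 0.0 + 0.0 = 9.0544


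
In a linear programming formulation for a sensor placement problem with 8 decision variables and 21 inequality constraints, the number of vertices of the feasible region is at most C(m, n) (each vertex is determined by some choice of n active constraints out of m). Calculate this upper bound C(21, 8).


Each vertex corresponds to some choice of n active constraints out of m, so the number of vertices is at most C(m, n) = m! / (n!(m-n)!).
m = 21, n = 8
Numerator: 21 * 20 * 19 * 18 * 17 * 16 * 15 * 14
Denominator: 8! = 40320
C(21, 8) = 203490


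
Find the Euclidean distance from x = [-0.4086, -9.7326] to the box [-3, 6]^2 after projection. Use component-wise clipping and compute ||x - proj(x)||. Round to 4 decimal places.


Project each component onto [-3, 6].
clip(-0.4086) = -0.4086, clip(-9.7326) = -3.0
Projection = [-0.4086, -3.0]
Squared diffs: [0.0, 45.3279]
Distance = sqrt(45.3279) = 6.7326


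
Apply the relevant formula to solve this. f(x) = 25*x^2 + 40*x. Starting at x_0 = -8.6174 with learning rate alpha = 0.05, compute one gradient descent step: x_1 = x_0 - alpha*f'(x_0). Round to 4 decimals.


We compute the gradient at x_0 and apply the update.
f'(x) = 50*x + 40
f'(-8.6174) = 50*-8.6174 + 40 = -390.87
x_1 = -8.6174 - 0.05*-390.87 = 10.9261


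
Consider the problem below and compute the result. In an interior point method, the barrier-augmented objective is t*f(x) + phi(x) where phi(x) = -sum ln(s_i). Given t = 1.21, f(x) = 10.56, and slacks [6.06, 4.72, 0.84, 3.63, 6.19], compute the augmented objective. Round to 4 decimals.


Step 1: Compute log-barrier.
ln values: [1.8017, 1.5518, -0.1744, 1.2892, 1.8229]
phi = -(1.8017 + 1.5518 - 0.1744 + 1.2892 + 1.8229) = -6.2913
Step 2: Compute augmented objective.
t*f(x) = 1.21*10.56 = 12.7776
Total = 12.7776 - 6.2913 = 6.4863


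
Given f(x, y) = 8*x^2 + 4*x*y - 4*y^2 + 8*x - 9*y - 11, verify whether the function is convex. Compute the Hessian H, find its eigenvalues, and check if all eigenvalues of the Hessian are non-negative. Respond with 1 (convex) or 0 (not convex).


The Hessian of f(x,y) = 8*x^2 + 4*x*y - 4*y^2 + 8*x - 9*y - 11 is:
H = [[16, 4], [4, -8]]
Trace = 16 - 8 = 8
Determinant = 16*-8 - (4)^2 = -144
Discriminant = (8)^2 - 4*-144 = 640.0
Eigenvalues: lambda_1 = -8.6491, lambda_2 = 16.6491
The function is not convex.

0


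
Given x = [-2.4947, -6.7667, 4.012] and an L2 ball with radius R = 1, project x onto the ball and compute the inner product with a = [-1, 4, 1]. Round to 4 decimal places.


Step 1: Compute ||x|| (intermediates to 6 decimals).
||x|| = sqrt((-2.4947)^2 + (-6.7667)^2 + 4.012^2) = 8.252751
Step 2: Project.
Since ||x|| > R, scale = R/||x|| = 1/8.252751 = 0.121172, proj(x) = scale * x
proj(x) = [-0.302288, -0.819935, 0.486142]
Step 3: Dot product.
a^T * proj(x) = -1*(-0.302288) + 4*(-0.819935) + 1*0.486142 = -2.4913


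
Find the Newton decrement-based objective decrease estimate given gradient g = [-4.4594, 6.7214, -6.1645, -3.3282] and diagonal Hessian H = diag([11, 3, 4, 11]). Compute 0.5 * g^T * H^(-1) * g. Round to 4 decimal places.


Step 1: H is diagonal, so H^(-1) * g = [-0.4054, 2.2405, -1.5411, -0.3026].
Step 2: g^T H^(-1) g = sum_i g_i^2 / H_ii
  = (-4.4594)^2/11 + (6.7214)^2/3 + (-6.1645)^2/4 + (-3.3282)^2/11
  = 1.8078 + 15.0591 + 9.5003 + 1.007 = 27.3742
Step 3: Objective decrease = 0.5 * g^T H^(-1) g = 13.6871


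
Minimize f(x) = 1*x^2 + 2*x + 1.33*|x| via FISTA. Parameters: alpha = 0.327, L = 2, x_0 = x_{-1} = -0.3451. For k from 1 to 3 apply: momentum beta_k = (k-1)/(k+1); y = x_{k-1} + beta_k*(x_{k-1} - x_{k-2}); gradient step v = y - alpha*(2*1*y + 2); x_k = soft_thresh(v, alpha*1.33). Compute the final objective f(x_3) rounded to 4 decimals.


FISTA on f(x) = 1*x^2 + 2*x + 1.33*|x|
L = 2, alpha = 0.327
Iteration 1: beta = 0.0, y = -0.3451 + 0.0*(-0.3451 + 0.3451) = -0.3451
  grad(y) = 1.3098, v = y - alpha*grad = -0.7734
  prox(v) = soft_thresh(-0.7734, 0.4349) = -0.3385
Iteration 2: beta = 0.3333, y = -0.3385 + 0.3333*(-0.3385 + 0.3451) = -0.3363
  grad(y) = 1.3274, v = y - alpha*grad = -0.7704
  prox(v) = soft_thresh(-0.7704, 0.4349) = -0.3354
Iteration 3: beta = 0.5, y = -0.3354 + 0.5*(-0.3354 + 0.3385) = -0.3339
  grad(y) = 1.3322, v = y - alpha*grad = -0.7695
  prox(v) = soft_thresh(-0.7695, 0.4349) = -0.3346
f(x_3) = 1*(-0.3346)^2 + 2*(-0.3346) + 1.33*|-0.3346| = -0.1122


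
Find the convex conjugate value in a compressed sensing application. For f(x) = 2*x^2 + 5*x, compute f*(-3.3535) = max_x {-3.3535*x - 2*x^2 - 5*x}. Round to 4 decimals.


f*(y) = sup_x {y*x - a*x^2 - b*x} = sup_x {(y-b)*x - a*x^2}
FOC: (y - b) - 2a*x = 0 => x* = (y - b)/(2a)
x* = (-3.3535 - 5)/(2*2) = -2.0884
f*(-3.3535) = (y-b)^2/(4a) = (-3.3535 - 5)^2/(4*2)
= 69.781/8 = 8.7226


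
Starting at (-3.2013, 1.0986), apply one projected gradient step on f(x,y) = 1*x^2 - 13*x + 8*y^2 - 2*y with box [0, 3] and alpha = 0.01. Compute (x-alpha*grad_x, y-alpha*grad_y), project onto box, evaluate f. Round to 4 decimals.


Step 1: Compute gradient at (-3.2013, 1.0986).
grad_x = 2*1*-3.2013 - 13 = -19.4026
grad_y = 2*8*1.0986 - 2 = 15.5776
Step 2: Gradient step.
x_raw = -3.2013 - 0.01*-19.4026 = -3.0073
y_raw = 1.0986 - 0.01*15.5776 = 0.9428
Step 3: Project onto [0, 3].
x_proj = clip(-3.0073) = 0.0
y_proj = clip(0.9428) = 0.9428
Step 4: Evaluate f.
f(0.0, 0.9428) = 5.2257


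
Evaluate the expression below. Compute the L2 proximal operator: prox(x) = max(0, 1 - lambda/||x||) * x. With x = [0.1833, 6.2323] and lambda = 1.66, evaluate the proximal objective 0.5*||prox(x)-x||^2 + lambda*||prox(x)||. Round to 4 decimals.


Step 1: Compute ||x||.
||x|| = 6.235
Step 2: Compute scaling factor.
scale = max(0, 1 - 1.66/6.235) = 0.7338
Step 3: prox(x) = [0.1345, 4.573]
||prox(x)|| = 4.575
Step 4: Proximal objective.
0.5*||prox-x||^2 = 1.3778
lambda*||prox|| = 7.5945
Total = 8.9723


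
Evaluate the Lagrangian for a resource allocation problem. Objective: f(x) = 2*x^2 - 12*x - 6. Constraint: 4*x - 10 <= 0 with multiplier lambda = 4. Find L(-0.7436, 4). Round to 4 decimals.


Step 1: Evaluate f(x).
f(-0.7436) = 2*(-0.7436)^2 - 12*(-0.7436) - 6 = 4.0291
Step 2: Evaluate g(x).
g(-0.7436) = 4*-0.7436 - 10 = -12.9744
Step 3: Compute Lagrangian.
L = 4.0291 + 4*-12.9744 = -47.8685


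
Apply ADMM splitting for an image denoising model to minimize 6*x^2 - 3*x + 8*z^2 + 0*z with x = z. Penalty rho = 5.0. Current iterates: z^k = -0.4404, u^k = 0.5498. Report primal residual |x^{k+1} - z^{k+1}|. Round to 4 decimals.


ADMM iteration with rho = 5.0, z^k = -0.4404, u^k = 0.5498
Step 1: x-update.
Minimize 6*x^2 - 3*x + (5.0/2)*(x + 0.4404 + 0.5498)^2
FOC: (2*6 + 5.0)*x = 3 + 5.0*(-0.4404 - 0.5498)
x^{k+1} = -0.1148
Step 2: z-update.
Minimize 8*z^2 + 0*z + (5.0/2)*(-0.1148 - z + 0.5498)^2
FOC: (2*8 + 5.0)*z = 0 + 5.0*(-0.1148 + 0.5498)
z^{k+1} = 0.1036
Step 3: u-update.
u^{k+1} = 0.5498 - 0.1148 - 0.1036 = 0.3315
Step 4: Primal residual = |-0.1148 - 0.1036| = 0.2183


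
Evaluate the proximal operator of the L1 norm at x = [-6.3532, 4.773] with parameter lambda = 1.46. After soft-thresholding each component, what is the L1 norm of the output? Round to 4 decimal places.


Soft-thresholding with lambda = 1.46:
prox(-6.3532) = sign(-6.3532)*max(|-6.3532| - 1.46, 0) = -4.8932
prox(4.773) = sign(4.773)*max(|4.773| - 1.46, 0) = 3.313
prox(x) = [-4.8932, 3.313]
||prox(x)||_1 = 4.8932 + 3.313 = 8.2062


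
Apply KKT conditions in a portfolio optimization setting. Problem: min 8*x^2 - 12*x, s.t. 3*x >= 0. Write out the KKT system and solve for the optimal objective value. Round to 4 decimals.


Step 1: Try lambda = 0 (constraint inactive).
Stationarity: 2*8*x - 12 = 0
x* = 12/(2*8) = 0.75
Check constraint: 3*0.75 = 2.25 >= 0 -- satisfied.
Step 2: Compute optimal value.
f(x*) = 8*0.75^2 - 12*0.75 = -4.5


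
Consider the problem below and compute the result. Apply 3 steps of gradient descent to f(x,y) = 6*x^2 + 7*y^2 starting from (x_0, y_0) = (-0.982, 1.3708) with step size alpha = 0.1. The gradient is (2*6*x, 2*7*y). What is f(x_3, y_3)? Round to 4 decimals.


Gradient descent on f(x,y) = 6*x^2 + 7*y^2.
Starting point: (-0.982, 1.3708), alpha = 0.1
Step 1: grad_x = 2*6*-0.982 = -11.784, grad_y = 2*7*1.3708 = 19.1912
  x_1 = -0.982 - 0.1*-11.784 = 0.1964
  y_1 = 1.3708 - 0.1*19.1912 = -0.5483
Step 2: grad_x = 2*6*0.1964 = 2.3568, grad_y = 2*7*-0.5483 = -7.6765
  x_2 = 0.1964 - 0.1*2.3568 = -0.0393
  y_2 = -0.5483 - 0.1*-7.6765 = 0.2193
Step 3: grad_x = 2*6*-0.0393 = -0.4714, grad_y = 2*7*0.2193 = 3.0706
  x_3 = -0.0393 - 0.1*-0.4714 = 0.0079
  y_3 = 0.2193 - 0.1*3.0706 = -0.0877
f(0.0079, -0.0877) = 6*0.0079^2 + 7*(-0.0877)^2 = 0.0542


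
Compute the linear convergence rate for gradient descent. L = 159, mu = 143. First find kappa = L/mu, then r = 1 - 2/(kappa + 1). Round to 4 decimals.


Step 1: Compute the condition number.
kappa = L/mu = 159/143 = 1.1119
Step 2: Compute the convergence rate.
r = 1 - 2/(kappa + 1) = 1 - 2*mu/(L + mu) = (L - mu)/(L + mu) = 16/302 = 0.053


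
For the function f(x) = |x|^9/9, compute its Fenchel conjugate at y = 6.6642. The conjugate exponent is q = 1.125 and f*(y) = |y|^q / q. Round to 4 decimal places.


The conjugate exponent q satisfies 1/p + 1/q = 1.
p = 9, so q = 9/(9 - 1) = 1.125
|y|^q = 6.6642^1.125 = 8.4473
f*(6.6642) = 8.4473 / 1.125 = 7.5087


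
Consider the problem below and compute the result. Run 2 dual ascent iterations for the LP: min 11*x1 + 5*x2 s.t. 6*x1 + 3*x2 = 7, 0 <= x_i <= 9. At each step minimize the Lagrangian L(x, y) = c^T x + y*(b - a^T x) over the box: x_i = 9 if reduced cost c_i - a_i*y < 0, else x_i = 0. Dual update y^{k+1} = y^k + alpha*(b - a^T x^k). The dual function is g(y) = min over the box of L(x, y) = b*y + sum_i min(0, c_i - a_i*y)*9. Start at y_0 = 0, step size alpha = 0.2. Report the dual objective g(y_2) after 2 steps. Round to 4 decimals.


Dual ascent for LP: min 11*x1 + 5*x2, 6*x1 + 3*x2 = 7, 0 <= x_i <= 9
Step 1: y^k = 0.0, reduced costs: (11.0, 5.0)
  x^k = (0.0, 0.0), subgradient = b - a^T x = 7.0
  y^{k+1} = 0.0 + 0.2*7.0 = 1.4
Step 2: y^k = 1.4, reduced costs: (2.6, 0.8)
  x^k = (0.0, 0.0), subgradient = b - a^T x = 7.0
  y^{k+1} = 1.4 + 0.2*7.0 = 2.8
Dual objective at y_2 = 2.8: reduced costs (-5.8, -3.4), box minimizer x = (9.0, 9.0)
g(y_2) = b*y + (c1 - a1*y)*x1 + (c2 - a2*y)*x2 = 7*2.8 + (-5.8)*9.0 + (-3.4)*9.0 = 19.6 - 52.2 - 30.6 = -63.2


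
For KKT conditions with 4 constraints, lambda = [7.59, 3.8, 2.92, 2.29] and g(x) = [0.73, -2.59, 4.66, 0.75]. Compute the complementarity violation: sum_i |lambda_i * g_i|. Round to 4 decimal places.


KKT complementary slackness check:
lambda_1 * g_1 = 7.59 * 0.73 = 5.5407
lambda_2 * g_2 = 3.8 * -2.59 = -9.842
lambda_3 * g_3 = 2.92 * 4.66 = 13.6072
lambda_4 * g_4 = 2.29 * 0.75 = 1.7175
Total violation = 5.5407 + 9.842 + 13.6072 + 1.7175 = 30.7074


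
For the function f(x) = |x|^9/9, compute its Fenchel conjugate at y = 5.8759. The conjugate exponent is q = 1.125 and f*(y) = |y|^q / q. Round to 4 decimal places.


The conjugate exponent q satisfies 1/p + 1/q = 1.
p = 9, so q = 9/(9 - 1) = 1.125
|y|^q = 5.8759^1.125 = 7.3318
f*(5.8759) = 7.3318 / 1.125 = 6.5171


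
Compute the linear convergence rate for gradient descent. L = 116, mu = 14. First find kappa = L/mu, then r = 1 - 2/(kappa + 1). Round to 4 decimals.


Step 1: Compute the condition number.
kappa = L/mu = 116/14 = 8.2857
Step 2: Compute the convergence rate.
r = 1 - 2/(kappa + 1) = 1 - 2*mu/(L + mu) = (L - mu)/(L + mu) = 102/130 = 0.7846


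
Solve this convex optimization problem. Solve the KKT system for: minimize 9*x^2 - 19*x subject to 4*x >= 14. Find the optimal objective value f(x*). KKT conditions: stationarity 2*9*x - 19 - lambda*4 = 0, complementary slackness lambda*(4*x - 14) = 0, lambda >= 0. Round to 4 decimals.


Step 1: Try lambda = 0 (constraint inactive).
x_unc = 19/(2*9) = 1.0556
Check: 4*1.0556 = 4.2224 < 14 -- violated!
Step 2: Constraint must be active: 4*x = 14
x* = 14/4 = 3.5
lambda = (2*9*3.5 - 19)/4 = 11.0
Step 3: Compute optimal value.
f(x*) = 9*3.5^2 - 19*3.5 = 43.75


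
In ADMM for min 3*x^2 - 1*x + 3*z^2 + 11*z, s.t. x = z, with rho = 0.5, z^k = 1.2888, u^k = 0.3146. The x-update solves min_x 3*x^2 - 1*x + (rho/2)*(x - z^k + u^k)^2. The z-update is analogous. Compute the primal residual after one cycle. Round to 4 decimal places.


ADMM iteration with rho = 0.5, z^k = 1.2888, u^k = 0.3146
Step 1: x-update.
Minimize 3*x^2 - 1*x + (0.5/2)*(x - 1.2888 + 0.3146)^2
FOC: (2*3 + 0.5)*x = 1 + 0.5*(1.2888 - 0.3146)
x^{k+1} = 0.2288
Step 2: z-update.
Minimize 3*z^2 + 11*z + (0.5/2)*(0.2288 - z + 0.3146)^2
FOC: (2*3 + 0.5)*z = -11 + 0.5*(0.2288 + 0.3146)
z^{k+1} = -1.6505
Step 3: u-update.
u^{k+1} = 0.3146 + 0.2288 + 1.6505 = 2.1939
Step 4: Primal residual = |0.2288 + 1.6505| = 1.8793


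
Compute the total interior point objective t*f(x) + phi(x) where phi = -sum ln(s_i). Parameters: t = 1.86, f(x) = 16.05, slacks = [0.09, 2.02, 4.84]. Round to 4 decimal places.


Step 1: Compute log-barrier.
ln values: [-2.4079, 0.7031, 1.5769]
phi = -(-2.4079 + 0.7031 + 1.5769) = 0.1279
Step 2: Compute augmented objective.
t*f(x) = 1.86*16.05 = 29.853
Total = 29.853 + 0.1279 = 29.9809


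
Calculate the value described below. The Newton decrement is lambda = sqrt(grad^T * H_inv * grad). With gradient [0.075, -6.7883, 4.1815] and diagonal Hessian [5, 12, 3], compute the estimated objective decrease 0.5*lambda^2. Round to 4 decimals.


Step 1: H is diagonal, so H^(-1) * g = [0.015, -0.5657, 1.3938].
Step 2: g^T H^(-1) g = sum_i g_i^2 / H_ii
  = (0.075)^2/5 + (-6.7883)^2/12 + (4.1815)^2/3
  = 0.0011 + 3.8401 + 5.8283 = 9.6695
Step 3: Objective decrease = 0.5 * g^T H^(-1) g = 4.8348


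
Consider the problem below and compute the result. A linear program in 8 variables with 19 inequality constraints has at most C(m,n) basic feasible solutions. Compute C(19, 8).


Each vertex corresponds to some choice of n active constraints out of m, so the number of vertices is at most C(m, n) = m! / (n!(m-n)!).
m = 19, n = 8
Numerator: 19 * 18 * 17 * 16 * 15 * 14 * 13 * 12
Denominator: 8! = 40320
C(19, 8) = 75582


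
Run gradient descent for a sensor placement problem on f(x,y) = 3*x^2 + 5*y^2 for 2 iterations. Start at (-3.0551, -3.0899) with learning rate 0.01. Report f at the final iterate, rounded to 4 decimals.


Gradient descent on f(x,y) = 3*x^2 + 5*y^2.
Starting point: (-3.0551, -3.0899), alpha = 0.01
Step 1: grad_x = 2*3*-3.0551 = -18.3306, grad_y = 2*5*-3.0899 = -30.899
  x_1 = -3.0551 - 0.01*-18.3306 = -2.8718
  y_1 = -3.0899 - 0.01*-30.899 = -2.7809
Step 2: grad_x = 2*3*-2.8718 = -17.2308, grad_y = 2*5*-2.7809 = -27.8091
  x_2 = -2.8718 - 0.01*-17.2308 = -2.6995
  y_2 = -2.7809 - 0.01*-27.8091 = -2.5028
f(-2.6995, -2.5028) = 3*(-2.6995)^2 + 5*(-2.5028)^2 = 53.1822


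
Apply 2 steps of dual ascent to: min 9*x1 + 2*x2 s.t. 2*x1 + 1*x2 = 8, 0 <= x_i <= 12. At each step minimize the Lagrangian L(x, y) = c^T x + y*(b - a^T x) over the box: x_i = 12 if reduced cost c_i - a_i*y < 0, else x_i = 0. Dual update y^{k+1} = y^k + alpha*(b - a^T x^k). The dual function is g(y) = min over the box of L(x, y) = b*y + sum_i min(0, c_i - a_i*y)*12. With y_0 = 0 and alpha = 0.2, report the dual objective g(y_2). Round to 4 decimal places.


Dual ascent for LP: min 9*x1 + 2*x2, 2*x1 + 1*x2 = 8, 0 <= x_i <= 12
Step 1: y^k = 0.0, reduced costs: (9.0, 2.0)
  x^k = (0.0, 0.0), subgradient = b - a^T x = 8.0
  y^{k+1} = 0.0 + 0.2*8.0 = 1.6
Step 2: y^k = 1.6, reduced costs: (5.8, 0.4)
  x^k = (0.0, 0.0), subgradient = b - a^T x = 8.0
  y^{k+1} = 1.6 + 0.2*8.0 = 3.2
Dual objective at y_2 = 3.2: reduced costs (2.6, -1.2), box minimizer x = (0.0, 12.0)
g(y_2) = b*y + (c1 - a1*y)*x1 + (c2 - a2*y)*x2 = 8*3.2 + 2.6*0.0 + (-1.2)*12.0 = 25.6 + 0.0 - 14.4 = 11.2


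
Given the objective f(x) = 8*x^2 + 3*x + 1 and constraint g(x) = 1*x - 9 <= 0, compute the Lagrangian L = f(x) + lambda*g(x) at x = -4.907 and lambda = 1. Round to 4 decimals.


Step 1: Evaluate f(x).
f(-4.907) = 8*(-4.907)^2 + 3*(-4.907) + 1 = 178.9082
Step 2: Evaluate g(x).
g(-4.907) = 1*-4.907 - 9 = -13.907
Step 3: Compute Lagrangian.
L = 178.9082 + 1*-13.907 = 165.0012


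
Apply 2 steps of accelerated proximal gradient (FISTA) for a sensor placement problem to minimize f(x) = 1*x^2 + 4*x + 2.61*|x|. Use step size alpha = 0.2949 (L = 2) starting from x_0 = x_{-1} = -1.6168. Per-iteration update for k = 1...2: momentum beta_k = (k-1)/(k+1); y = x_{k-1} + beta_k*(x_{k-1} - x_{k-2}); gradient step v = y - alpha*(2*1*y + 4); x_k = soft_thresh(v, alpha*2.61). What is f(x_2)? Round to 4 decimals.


FISTA on f(x) = 1*x^2 + 4*x + 2.61*|x|
L = 2, alpha = 0.2949
Iteration 1: beta = 0.0, y = -1.6168 + 0.0*(-1.6168 + 1.6168) = -1.6168
  grad(y) = 0.7664, v = y - alpha*grad = -1.8428
  prox(v) = soft_thresh(-1.8428, 0.7697) = -1.0731
Iteration 2: beta = 0.3333, y = -1.0731 + 0.3333*(-1.0731 + 1.6168) = -0.8919
  grad(y) = 2.2162, v = y - alpha*grad = -1.5455
  prox(v) = soft_thresh(-1.5455, 0.7697) = -0.7758
f(x_2) = 1*(-0.7758)^2 + 4*(-0.7758) + 2.61*|-0.7758| = -0.4765


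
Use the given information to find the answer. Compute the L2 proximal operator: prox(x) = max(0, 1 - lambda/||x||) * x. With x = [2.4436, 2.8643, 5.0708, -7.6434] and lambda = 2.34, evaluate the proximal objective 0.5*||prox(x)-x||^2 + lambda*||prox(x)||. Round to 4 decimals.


Step 1: Compute ||x||.
||x|| = 9.9151
Step 2: Compute scaling factor.
scale = max(0, 1 - 2.34/9.9151) = 0.764
Step 3: prox(x) = [1.8669, 2.1883, 3.8741, -5.8395]
||prox(x)|| = 7.5751
Step 4: Proximal objective.
0.5*||prox-x||^2 = 2.7378
lambda*||prox|| = 17.7257
Total = 20.4636


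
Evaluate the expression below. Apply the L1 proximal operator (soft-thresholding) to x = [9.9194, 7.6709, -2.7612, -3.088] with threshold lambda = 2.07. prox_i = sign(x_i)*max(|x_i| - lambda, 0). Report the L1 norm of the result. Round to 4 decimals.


Soft-thresholding with lambda = 2.07:
prox(9.9194) = sign(9.9194)*max(|9.9194| - 2.07, 0) = 7.8494
prox(7.6709) = sign(7.6709)*max(|7.6709| - 2.07, 0) = 5.6009
prox(-2.7612) = sign(-2.7612)*max(|-2.7612| - 2.07, 0) = -0.6912
prox(-3.088) = sign(-3.088)*max(|-3.088| - 2.07, 0) = -1.018
prox(x) = [7.8494, 5.6009, -0.6912, -1.018]
||prox(x)||_1 = 7.8494 + 5.6009 + 0.6912 + 1.018 = 15.1595


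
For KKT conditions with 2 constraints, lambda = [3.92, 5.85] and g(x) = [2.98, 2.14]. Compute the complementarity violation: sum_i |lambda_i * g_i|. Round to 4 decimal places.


KKT complementary slackness check:
lambda_1 * g_1 = 3.92 * 2.98 = 11.6816
lambda_2 * g_2 = 5.85 * 2.14 = 12.519
Total violation = 11.6816 + 12.519 = 24.2006


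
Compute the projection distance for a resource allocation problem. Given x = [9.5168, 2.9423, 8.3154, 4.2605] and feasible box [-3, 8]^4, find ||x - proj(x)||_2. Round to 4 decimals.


Project each component onto [-3, 8].
clip(9.5168) = 8.0, clip(2.9423) = 2.9423, clip(8.3154) = 8.0, clip(4.2605) = 4.2605
Projection = [8.0, 2.9423, 8.0, 4.2605]
Squared diffs: [2.3007, 0.0, 0.0995, 0.0]
Distance = sqrt(2.4002) = 1.5492


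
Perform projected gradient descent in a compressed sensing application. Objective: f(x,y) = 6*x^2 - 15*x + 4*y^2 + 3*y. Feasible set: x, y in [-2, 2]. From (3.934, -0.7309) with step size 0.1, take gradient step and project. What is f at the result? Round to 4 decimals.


Step 1: Compute gradient at (3.934, -0.7309).
grad_x = 2*6*3.934 - 15 = 32.208
grad_y = 2*4*-0.7309 + 3 = -2.8472
Step 2: Gradient step.
x_raw = 3.934 - 0.1*32.208 = 0.7132
y_raw = -0.7309 - 0.1*-2.8472 = -0.4462
Step 3: Project onto [-2, 2].
x_proj = clip(0.7132) = 0.7132
y_proj = clip(-0.4462) = -0.4462
Step 4: Evaluate f.
f(0.7132, -0.4462) = -8.1883


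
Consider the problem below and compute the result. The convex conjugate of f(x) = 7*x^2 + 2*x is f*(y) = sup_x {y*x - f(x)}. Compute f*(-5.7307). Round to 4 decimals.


f*(y) = sup_x {y*x - a*x^2 - b*x} = sup_x {(y-b)*x - a*x^2}
FOC: (y - b) - 2a*x = 0 => x* = (y - b)/(2a)
x* = (-5.7307 - 2)/(2*7) = -0.5522
f*(-5.7307) = (y-b)^2/(4a) = (-5.7307 - 2)^2/(4*7)
= 59.7637/28 = 2.1344


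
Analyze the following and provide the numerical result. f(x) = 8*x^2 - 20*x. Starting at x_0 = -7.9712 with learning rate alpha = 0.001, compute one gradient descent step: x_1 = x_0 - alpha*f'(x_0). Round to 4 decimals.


We compute the gradient at x_0 and apply the update.
f'(x) = 16*x - 20
f'(-7.9712) = 16*-7.9712 - 20 = -147.5392
x_1 = -7.9712 - 0.001*-147.5392 = -7.8237


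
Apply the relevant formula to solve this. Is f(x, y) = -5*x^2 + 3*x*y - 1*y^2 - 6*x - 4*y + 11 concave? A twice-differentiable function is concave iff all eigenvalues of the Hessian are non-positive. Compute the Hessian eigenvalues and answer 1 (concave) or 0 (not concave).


The Hessian of f(x,y) = -5*x^2 + 3*x*y - 1*y^2 - 6*x - 4*y + 11 is:
H = [[-10, 3], [3, -2]]
Trace = -10 - 2 = -12
Determinant = -10*-2 - (3)^2 = 11
Discriminant = (-12)^2 - 4*11 = 100.0
Eigenvalues: lambda_1 = -11.0, lambda_2 = -1.0
The function is concave.

1


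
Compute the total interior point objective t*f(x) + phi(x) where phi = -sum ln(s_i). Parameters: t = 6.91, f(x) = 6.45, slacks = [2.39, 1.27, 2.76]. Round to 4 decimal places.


Step 1: Compute log-barrier.
ln values: [0.8713, 0.239, 1.0152]
phi = -(0.8713 + 0.239 + 1.0152) = -2.1255
Step 2: Compute augmented objective.
t*f(x) = 6.91*6.45 = 44.5695
Total = 44.5695 - 2.1255 = 42.444


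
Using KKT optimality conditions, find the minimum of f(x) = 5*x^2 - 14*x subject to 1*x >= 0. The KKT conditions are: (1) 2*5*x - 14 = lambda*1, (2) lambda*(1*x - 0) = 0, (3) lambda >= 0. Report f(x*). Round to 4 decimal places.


Step 1: Try lambda = 0 (constraint inactive).
Stationarity: 2*5*x - 14 = 0
x* = 14/(2*5) = 1.4
Check constraint: 1*1.4 = 1.4 >= 0 -- satisfied.
Step 2: Compute optimal value.
f(x*) = 5*1.4^2 - 14*1.4 = -9.8


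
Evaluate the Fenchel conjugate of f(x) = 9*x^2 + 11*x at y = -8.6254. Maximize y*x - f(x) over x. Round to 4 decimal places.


f*(y) = sup_x {y*x - a*x^2 - b*x} = sup_x {(y-b)*x - a*x^2}
FOC: (y - b) - 2a*x = 0 => x* = (y - b)/(2a)
x* = (-8.6254 - 11)/(2*9) = -1.0903
f*(-8.6254) = (y-b)^2/(4a) = (-8.6254 - 11)^2/(4*9)
= 385.1563/36 = 10.6988


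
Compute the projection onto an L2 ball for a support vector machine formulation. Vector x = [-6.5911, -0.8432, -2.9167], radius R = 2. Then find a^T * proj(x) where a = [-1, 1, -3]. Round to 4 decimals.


Step 1: Compute ||x|| (intermediates to 6 decimals).
||x|| = sqrt((-6.5911)^2 + (-0.8432)^2 + (-2.9167)^2) = 7.256771
Step 2: Project.
Since ||x|| > R, scale = R/||x|| = 2/7.256771 = 0.275605, proj(x) = scale * x
proj(x) = [-1.81654, -0.23239, -0.803857]
Step 3: Dot product.
a^T * proj(x) = -1*(-1.81654) + 1*(-0.23239) - 3*(-0.803857) = 3.9957


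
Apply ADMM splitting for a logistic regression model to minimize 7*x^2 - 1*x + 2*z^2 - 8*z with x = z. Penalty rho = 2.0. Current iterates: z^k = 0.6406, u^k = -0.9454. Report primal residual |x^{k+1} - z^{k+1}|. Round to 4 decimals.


ADMM iteration with rho = 2.0, z^k = 0.6406, u^k = -0.9454
Step 1: x-update.
Minimize 7*x^2 - 1*x + (2.0/2)*(x - 0.6406 - 0.9454)^2
FOC: (2*7 + 2.0)*x = 1 + 2.0*(0.6406 + 0.9454)
x^{k+1} = 0.2608
Step 2: z-update.
Minimize 2*z^2 - 8*z + (2.0/2)*(0.2608 - z - 0.9454)^2
FOC: (2*2 + 2.0)*z = 8 + 2.0*(0.2608 - 0.9454)
z^{k+1} = 1.1051
Step 3: u-update.
u^{k+1} = -0.9454 + 0.2608 - 1.1051 = -1.7898
Step 4: Primal residual = |0.2608 - 1.1051| = 0.8444


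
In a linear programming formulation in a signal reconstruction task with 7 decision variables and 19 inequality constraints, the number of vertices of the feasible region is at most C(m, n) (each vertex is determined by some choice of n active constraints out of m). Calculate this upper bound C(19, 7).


Each vertex corresponds to some choice of n active constraints out of m, so the number of vertices is at most C(m, n) = m! / (n!(m-n)!).
m = 19, n = 7
Numerator: 19 * 18 * 17 * 16 * 15 * 14 * 13
Denominator: 7! = 5040
C(19, 7) = 50388
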